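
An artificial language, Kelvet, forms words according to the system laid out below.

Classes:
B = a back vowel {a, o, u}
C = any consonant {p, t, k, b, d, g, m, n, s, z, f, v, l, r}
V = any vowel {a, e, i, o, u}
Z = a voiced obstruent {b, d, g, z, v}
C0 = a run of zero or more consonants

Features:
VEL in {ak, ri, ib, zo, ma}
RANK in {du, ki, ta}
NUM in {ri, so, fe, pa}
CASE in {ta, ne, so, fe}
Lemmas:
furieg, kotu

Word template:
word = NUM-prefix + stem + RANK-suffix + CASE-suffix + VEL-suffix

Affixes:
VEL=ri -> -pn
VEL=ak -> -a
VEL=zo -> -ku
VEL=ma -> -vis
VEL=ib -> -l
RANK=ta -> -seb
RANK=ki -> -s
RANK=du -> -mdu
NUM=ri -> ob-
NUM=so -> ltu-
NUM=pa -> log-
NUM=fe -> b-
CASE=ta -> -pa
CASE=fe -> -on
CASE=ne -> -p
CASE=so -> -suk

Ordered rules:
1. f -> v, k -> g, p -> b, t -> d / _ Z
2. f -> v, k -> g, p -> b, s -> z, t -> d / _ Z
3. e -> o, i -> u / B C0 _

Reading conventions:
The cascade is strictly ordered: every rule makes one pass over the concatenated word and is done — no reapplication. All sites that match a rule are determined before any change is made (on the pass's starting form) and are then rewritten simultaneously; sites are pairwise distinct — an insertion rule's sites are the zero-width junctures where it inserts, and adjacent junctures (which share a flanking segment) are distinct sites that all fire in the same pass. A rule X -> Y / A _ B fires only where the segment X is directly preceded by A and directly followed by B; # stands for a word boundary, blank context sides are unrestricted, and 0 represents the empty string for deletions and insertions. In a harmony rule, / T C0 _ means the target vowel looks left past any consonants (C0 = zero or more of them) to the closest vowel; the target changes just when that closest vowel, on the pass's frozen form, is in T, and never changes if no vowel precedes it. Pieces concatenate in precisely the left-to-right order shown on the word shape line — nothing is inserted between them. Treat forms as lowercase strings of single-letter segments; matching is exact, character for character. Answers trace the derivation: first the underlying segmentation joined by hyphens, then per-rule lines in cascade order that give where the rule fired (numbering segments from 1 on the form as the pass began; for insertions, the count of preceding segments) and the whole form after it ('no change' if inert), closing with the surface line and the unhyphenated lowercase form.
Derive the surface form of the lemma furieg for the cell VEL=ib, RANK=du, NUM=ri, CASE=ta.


underlying: ob-furieg-mdu-pa-l
1. f -> v, k -> g, p -> b, t -> d / _ Z: no change
2. f -> v, k -> g, p -> b, s -> z, t -> d / _ Z: no change
3. e -> o, i -> u / B C0 _: fires at position(s) 6: obfuruegmdupal
surface: obfuruegmdupal


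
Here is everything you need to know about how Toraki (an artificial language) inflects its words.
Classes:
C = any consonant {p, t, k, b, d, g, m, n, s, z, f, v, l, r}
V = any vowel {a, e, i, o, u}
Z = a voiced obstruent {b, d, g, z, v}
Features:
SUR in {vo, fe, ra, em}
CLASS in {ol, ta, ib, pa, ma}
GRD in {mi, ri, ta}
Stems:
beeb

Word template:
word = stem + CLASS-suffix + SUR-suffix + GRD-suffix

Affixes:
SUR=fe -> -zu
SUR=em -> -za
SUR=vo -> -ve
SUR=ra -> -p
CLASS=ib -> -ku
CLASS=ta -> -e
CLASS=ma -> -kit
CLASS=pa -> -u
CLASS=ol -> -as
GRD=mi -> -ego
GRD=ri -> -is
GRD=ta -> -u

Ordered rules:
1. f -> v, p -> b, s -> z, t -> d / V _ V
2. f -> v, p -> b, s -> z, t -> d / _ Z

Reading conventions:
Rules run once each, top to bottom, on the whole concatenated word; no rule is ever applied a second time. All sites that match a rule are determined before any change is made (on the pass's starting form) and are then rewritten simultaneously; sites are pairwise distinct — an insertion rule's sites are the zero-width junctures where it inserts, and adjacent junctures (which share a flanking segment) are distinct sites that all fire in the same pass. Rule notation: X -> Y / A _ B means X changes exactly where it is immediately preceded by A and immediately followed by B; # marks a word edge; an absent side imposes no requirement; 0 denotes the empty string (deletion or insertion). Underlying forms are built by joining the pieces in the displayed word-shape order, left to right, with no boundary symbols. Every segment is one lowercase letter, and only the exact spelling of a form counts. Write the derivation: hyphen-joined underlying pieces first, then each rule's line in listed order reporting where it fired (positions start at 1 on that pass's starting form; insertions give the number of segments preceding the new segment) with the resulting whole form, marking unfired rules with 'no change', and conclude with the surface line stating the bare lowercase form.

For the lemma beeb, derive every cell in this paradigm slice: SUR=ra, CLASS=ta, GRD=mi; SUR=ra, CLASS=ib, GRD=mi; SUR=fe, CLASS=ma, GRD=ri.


cell SUR=ra, CLASS=ta, GRD=mi:
underlying: beeb-e-p-ego
1. f -> v, p -> b, s -> z, t -> d / V _ V: fires at position(s) 6: beebebego
2. f -> v, p -> b, s -> z, t -> d / _ Z: no change
surface: beebebego

cell SUR=ra, CLASS=ib, GRD=mi:
underlying: beeb-ku-p-ego
1. f -> v, p -> b, s -> z, t -> d / V _ V: fires at position(s) 7: beebkubego
2. f -> v, p -> b, s -> z, t -> d / _ Z: no change
surface: beebkubego

cell SUR=fe, CLASS=ma, GRD=ri:
underlying: beeb-kit-zu-is
1. f -> v, p -> b, s -> z, t -> d / V _ V: no change
2. f -> v, p -> b, s -> z, t -> d / _ Z: fires at position(s) 7: beebkidzuis
surface: beebkidzuis


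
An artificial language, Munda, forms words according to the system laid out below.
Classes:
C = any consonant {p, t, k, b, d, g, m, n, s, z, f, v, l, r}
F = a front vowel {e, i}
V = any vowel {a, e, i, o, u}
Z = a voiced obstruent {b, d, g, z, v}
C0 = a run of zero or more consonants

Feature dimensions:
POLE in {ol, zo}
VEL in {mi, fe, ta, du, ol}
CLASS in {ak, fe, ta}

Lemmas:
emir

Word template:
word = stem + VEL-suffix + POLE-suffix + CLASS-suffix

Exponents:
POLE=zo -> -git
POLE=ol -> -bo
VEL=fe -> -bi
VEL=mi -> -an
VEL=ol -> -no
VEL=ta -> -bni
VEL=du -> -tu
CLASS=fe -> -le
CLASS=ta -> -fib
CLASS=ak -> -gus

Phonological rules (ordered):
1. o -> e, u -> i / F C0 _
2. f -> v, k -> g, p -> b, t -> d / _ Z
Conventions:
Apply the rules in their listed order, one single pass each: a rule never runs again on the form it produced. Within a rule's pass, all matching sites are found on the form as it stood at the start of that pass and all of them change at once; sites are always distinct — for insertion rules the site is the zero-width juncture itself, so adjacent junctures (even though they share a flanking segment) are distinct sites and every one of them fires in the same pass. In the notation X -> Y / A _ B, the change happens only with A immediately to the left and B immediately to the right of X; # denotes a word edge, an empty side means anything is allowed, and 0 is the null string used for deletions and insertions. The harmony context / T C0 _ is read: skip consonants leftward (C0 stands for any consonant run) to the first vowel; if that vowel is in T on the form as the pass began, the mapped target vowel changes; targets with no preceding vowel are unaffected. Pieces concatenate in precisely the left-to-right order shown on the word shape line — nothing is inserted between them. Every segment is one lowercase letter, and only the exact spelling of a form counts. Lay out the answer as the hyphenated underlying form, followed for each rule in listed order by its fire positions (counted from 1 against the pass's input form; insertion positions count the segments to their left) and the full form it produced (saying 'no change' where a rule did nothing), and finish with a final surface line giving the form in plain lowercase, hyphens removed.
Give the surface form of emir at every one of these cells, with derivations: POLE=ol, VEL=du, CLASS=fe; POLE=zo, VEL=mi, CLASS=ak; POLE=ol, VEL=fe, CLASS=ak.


cell POLE=ol, VEL=du, CLASS=fe:
underlying: emir-tu-bo-le
1. o -> e, u -> i / F C0 _: fires at position(s) 6: emirtibole
2. f -> v, k -> g, p -> b, t -> d / _ Z: no change
surface: emirtibole

cell POLE=zo, VEL=mi, CLASS=ak:
underlying: emir-an-git-gus
1. o -> e, u -> i / F C0 _: fires at position(s) 11: emirangitgis
2. f -> v, k -> g, p -> b, t -> d / _ Z: fires at position(s) 9: emirangidgis
surface: emirangidgis

cell POLE=ol, VEL=fe, CLASS=ak:
underlying: emir-bi-bo-gus
1. o -> e, u -> i / F C0 _: fires at position(s) 8: emirbibegus
2. f -> v, k -> g, p -> b, t -> d / _ Z: no change
surface: emirbibegus


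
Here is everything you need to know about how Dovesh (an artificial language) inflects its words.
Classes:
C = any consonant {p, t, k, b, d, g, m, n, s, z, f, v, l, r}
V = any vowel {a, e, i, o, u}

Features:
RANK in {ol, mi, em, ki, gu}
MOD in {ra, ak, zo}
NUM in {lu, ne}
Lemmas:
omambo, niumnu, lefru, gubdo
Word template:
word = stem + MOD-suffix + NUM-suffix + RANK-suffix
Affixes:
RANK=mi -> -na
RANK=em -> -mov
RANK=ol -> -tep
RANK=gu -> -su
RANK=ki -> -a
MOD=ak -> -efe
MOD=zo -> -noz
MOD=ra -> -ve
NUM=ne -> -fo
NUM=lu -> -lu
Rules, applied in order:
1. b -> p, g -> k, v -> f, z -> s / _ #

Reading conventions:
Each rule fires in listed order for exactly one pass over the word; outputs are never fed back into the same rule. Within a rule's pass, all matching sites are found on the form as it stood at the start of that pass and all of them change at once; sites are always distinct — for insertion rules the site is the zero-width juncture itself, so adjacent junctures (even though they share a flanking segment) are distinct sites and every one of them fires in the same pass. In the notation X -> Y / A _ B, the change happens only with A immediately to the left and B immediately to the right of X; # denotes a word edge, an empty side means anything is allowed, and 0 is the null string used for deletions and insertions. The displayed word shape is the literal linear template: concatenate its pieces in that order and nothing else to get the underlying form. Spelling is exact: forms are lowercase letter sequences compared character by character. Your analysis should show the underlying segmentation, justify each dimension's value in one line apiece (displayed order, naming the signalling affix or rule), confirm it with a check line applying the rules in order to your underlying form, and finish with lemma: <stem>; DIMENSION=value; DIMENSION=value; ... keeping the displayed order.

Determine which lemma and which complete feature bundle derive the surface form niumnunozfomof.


underlying: niumnu-noz-fo-mov
RANK=em - signalled by the affix -mov
MOD=zo - signalled by the affix -noz
NUM=ne - signalled by the affix -fo
check: niumnunozfomov -> niumnunozfomof
lemma: niumnu; RANK=em; MOD=zo; NUM=ne


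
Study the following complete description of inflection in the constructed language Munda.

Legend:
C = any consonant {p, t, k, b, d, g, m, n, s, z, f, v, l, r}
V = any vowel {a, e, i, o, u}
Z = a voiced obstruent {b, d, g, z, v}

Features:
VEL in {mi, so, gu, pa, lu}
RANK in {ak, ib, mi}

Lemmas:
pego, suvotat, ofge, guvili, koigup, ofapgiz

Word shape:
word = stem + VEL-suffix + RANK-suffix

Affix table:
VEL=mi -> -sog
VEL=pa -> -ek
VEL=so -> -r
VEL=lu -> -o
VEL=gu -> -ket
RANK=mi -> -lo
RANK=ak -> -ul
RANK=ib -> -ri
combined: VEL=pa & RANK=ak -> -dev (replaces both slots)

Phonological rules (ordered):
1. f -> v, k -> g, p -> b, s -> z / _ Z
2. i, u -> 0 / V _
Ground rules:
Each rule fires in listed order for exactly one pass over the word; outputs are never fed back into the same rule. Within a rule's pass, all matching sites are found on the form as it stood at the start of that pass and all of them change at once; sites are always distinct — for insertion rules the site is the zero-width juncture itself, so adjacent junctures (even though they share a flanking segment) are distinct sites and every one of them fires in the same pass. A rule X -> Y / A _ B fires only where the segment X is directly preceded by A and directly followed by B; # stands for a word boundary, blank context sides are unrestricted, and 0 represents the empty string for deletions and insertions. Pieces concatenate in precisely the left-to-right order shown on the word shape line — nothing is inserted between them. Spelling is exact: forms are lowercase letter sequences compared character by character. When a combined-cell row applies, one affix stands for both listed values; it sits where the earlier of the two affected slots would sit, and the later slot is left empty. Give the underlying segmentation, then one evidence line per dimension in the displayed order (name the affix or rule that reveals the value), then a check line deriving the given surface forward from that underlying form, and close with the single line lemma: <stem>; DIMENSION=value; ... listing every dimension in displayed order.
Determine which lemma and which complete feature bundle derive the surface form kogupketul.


underlying: koigup-ket-ul
VEL=gu - signalled by the affix -ket
RANK=ak - signalled by the affix -ul
check: koigupketul -> koigupketul -> kogupketul
lemma: koigup; VEL=gu; RANK=ak


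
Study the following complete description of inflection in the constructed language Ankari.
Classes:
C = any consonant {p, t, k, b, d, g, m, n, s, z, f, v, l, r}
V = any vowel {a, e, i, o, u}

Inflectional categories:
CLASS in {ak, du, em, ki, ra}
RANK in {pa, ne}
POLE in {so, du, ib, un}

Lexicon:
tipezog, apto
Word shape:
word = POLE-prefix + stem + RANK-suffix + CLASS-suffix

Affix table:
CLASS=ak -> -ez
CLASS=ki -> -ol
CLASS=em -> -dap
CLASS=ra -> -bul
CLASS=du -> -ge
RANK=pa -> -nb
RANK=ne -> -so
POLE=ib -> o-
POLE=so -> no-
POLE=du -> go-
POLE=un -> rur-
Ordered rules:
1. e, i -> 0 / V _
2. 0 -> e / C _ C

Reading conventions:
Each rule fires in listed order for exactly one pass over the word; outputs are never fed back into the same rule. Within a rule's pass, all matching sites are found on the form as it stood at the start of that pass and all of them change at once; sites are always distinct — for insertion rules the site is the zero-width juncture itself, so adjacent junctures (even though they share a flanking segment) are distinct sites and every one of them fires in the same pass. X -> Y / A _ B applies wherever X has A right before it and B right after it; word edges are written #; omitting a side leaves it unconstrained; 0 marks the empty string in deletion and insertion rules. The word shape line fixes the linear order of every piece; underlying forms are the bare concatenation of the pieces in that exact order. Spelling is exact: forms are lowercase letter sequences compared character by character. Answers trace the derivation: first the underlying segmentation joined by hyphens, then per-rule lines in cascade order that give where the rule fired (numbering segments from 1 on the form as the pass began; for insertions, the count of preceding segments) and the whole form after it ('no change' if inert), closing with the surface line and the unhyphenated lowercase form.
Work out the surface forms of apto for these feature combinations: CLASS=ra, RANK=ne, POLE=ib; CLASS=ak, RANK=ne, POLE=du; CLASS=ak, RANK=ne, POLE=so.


cell CLASS=ra, RANK=ne, POLE=ib:
underlying: o-apto-so-bul
1. e, i -> 0 / V _: no change
2. 0 -> e / C _ C: inserts after position(s) 3: oapetosobul
surface: oapetosobul

cell CLASS=ak, RANK=ne, POLE=du:
underlying: go-apto-so-ez
1. e, i -> 0 / V _: fires at position(s) 9: goaptosoz
2. 0 -> e / C _ C: inserts after position(s) 4: goapetosoz
surface: goapetosoz

cell CLASS=ak, RANK=ne, POLE=so:
underlying: no-apto-so-ez
1. e, i -> 0 / V _: fires at position(s) 9: noaptosoz
2. 0 -> e / C _ C: inserts after position(s) 4: noapetosoz
surface: noapetosoz


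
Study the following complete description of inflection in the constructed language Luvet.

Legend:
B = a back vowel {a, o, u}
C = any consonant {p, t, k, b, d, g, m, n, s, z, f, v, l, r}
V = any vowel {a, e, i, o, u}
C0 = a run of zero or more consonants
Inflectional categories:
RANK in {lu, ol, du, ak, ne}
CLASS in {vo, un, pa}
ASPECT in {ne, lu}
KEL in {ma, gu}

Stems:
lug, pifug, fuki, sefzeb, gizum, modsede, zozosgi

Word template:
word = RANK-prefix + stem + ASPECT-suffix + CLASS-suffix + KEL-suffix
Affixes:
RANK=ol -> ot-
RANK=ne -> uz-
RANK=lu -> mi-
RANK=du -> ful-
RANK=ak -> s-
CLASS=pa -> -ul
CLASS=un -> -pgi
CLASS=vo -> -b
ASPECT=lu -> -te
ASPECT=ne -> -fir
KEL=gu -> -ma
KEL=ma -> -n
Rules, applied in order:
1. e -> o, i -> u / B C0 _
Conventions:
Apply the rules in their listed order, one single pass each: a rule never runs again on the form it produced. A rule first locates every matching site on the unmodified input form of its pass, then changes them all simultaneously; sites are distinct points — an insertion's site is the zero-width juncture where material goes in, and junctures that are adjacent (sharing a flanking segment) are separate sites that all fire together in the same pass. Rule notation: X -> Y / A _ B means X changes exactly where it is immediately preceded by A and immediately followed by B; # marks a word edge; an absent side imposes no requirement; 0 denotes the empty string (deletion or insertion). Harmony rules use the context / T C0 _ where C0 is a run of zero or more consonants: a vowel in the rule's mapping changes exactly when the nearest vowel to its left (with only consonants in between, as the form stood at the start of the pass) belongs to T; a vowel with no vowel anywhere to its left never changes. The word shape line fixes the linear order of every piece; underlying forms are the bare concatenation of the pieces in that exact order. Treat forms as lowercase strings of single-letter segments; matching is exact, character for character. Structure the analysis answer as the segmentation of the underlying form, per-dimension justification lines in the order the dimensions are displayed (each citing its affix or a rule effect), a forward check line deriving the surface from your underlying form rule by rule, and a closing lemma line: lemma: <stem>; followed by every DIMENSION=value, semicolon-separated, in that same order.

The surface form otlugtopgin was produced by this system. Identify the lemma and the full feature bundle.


underlying: ot-lug-te-pgi-n
RANK=ol - signalled by the affix ot-
CLASS=un - signalled by the affix -pgi
ASPECT=lu - signalled by the affix -te
KEL=ma - signalled by the affix -n
check: otlugtepgin -> otlugtopgin
lemma: lug; RANK=ol; CLASS=un; ASPECT=lu; KEL=ma


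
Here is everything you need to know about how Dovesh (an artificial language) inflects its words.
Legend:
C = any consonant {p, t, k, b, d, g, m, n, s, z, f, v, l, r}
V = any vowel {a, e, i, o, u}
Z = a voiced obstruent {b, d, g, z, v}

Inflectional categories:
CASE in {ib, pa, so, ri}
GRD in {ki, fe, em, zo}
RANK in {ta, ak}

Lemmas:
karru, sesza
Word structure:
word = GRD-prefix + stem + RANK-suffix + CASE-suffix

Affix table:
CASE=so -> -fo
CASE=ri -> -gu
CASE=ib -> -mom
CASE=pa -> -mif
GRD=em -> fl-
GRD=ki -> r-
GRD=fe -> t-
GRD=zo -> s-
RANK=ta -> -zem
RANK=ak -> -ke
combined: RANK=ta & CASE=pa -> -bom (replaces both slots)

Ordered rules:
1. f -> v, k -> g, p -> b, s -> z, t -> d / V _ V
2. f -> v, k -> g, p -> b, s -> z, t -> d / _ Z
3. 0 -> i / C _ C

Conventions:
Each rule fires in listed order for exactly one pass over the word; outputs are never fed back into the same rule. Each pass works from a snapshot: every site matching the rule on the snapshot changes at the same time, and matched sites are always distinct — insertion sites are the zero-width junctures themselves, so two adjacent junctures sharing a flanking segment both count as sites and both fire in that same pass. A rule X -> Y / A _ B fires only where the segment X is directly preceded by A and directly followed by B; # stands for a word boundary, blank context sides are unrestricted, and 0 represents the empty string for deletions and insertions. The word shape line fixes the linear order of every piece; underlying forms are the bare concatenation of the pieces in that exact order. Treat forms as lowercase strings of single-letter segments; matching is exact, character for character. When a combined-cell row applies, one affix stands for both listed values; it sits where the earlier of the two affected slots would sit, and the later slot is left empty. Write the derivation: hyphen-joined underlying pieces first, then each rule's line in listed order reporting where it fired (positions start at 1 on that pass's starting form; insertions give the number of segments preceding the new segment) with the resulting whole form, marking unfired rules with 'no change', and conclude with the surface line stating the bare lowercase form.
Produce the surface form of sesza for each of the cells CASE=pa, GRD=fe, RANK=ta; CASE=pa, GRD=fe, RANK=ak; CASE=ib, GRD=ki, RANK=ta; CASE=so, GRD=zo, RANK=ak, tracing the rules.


cell CASE=pa, GRD=fe, RANK=ta:
underlying: t-sesza-bom
1. f -> v, k -> g, p -> b, s -> z, t -> d / V _ V: no change
2. f -> v, k -> g, p -> b, s -> z, t -> d / _ Z: fires at position(s) 4: tsezzabom
3. 0 -> i / C _ C: inserts after position(s) 1, 4: tisezizabom
surface: tisezizabom

cell CASE=pa, GRD=fe, RANK=ak:
underlying: t-sesza-ke-mif
1. f -> v, k -> g, p -> b, s -> z, t -> d / V _ V: fires at position(s) 7: tseszagemif
2. f -> v, k -> g, p -> b, s -> z, t -> d / _ Z: fires at position(s) 4: tsezzagemif
3. 0 -> i / C _ C: inserts after position(s) 1, 4: tisezizagemif
surface: tisezizagemif

cell CASE=ib, GRD=ki, RANK=ta:
underlying: r-sesza-zem-mom
1. f -> v, k -> g, p -> b, s -> z, t -> d / V _ V: no change
2. f -> v, k -> g, p -> b, s -> z, t -> d / _ Z: fires at position(s) 4: rsezzazemmom
3. 0 -> i / C _ C: inserts after position(s) 1, 4, 9: risezizazemimom
surface: risezizazemimom

cell CASE=so, GRD=zo, RANK=ak:
underlying: s-sesza-ke-fo
1. f -> v, k -> g, p -> b, s -> z, t -> d / V _ V: fires at position(s) 7, 9: sseszagevo
2. f -> v, k -> g, p -> b, s -> z, t -> d / _ Z: fires at position(s) 4: ssezzagevo
3. 0 -> i / C _ C: inserts after position(s) 1, 4: sisezizagevo
surface: sisezizagevo


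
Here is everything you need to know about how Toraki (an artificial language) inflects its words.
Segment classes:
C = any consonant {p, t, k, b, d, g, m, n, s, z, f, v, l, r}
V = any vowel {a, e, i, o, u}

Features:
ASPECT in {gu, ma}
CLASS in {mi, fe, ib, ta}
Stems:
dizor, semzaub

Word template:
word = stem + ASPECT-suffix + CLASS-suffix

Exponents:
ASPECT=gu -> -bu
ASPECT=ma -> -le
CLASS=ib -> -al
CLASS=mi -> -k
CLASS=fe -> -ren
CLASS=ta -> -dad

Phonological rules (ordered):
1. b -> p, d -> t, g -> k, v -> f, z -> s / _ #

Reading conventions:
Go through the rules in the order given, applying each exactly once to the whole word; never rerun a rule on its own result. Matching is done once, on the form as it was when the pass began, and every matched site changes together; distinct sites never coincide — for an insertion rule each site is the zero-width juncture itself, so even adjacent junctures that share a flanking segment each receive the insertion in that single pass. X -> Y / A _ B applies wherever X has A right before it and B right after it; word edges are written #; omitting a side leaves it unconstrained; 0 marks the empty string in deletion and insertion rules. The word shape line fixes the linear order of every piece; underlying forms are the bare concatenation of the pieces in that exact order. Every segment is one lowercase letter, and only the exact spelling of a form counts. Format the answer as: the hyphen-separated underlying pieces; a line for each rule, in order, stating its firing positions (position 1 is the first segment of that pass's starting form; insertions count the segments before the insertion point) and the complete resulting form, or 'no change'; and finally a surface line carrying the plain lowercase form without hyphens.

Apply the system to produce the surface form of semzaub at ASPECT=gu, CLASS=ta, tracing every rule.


underlying: semzaub-bu-dad
1. b -> p, d -> t, g -> k, v -> f, z -> s / _ #: fires at position(s) 12: semzaubbudat
surface: semzaubbudat


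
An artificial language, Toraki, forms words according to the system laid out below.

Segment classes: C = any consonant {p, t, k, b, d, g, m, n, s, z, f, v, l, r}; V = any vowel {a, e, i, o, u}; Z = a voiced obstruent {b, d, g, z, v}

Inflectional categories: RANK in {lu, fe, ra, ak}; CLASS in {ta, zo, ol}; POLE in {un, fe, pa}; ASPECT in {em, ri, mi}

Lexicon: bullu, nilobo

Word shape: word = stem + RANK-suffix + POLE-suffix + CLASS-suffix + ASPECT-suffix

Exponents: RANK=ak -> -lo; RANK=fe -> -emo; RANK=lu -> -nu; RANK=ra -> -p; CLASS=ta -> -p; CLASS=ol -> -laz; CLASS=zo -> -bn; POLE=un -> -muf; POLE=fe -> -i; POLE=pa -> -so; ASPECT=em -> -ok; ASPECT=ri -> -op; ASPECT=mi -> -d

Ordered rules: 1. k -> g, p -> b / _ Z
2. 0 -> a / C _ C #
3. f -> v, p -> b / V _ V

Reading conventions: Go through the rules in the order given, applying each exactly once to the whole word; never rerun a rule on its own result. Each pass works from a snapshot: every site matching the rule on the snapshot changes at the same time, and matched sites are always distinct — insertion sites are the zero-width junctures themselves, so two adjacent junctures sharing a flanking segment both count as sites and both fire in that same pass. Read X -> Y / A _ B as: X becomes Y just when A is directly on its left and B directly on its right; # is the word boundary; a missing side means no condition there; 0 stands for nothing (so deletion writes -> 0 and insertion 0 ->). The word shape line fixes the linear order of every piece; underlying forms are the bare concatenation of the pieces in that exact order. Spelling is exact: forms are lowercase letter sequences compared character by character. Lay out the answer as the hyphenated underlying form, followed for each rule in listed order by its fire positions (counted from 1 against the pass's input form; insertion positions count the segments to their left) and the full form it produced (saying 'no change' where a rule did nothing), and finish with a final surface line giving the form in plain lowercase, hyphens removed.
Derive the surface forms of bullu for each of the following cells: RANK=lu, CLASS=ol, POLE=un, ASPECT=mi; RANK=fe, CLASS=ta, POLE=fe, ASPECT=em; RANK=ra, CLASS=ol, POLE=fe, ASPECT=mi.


cell RANK=lu, CLASS=ol, POLE=un, ASPECT=mi:
underlying: bullu-nu-muf-laz-d
1. k -> g, p -> b / _ Z: no change
2. 0 -> a / C _ C #: inserts after position(s) 13: bullunumuflazad
3. f -> v, p -> b / V _ V: no change
surface: bullunumuflazad

cell RANK=fe, CLASS=ta, POLE=fe, ASPECT=em:
underlying: bullu-emo-i-p-ok
1. k -> g, p -> b / _ Z: no change
2. 0 -> a / C _ C #: no change
3. f -> v, p -> b / V _ V: fires at position(s) 10: bulluemoibok
surface: bulluemoibok

cell RANK=ra, CLASS=ol, POLE=fe, ASPECT=mi:
underlying: bullu-p-i-laz-d
1. k -> g, p -> b / _ Z: no change
2. 0 -> a / C _ C #: inserts after position(s) 10: bullupilazad
3. f -> v, p -> b / V _ V: fires at position(s) 6: bullubilazad
surface: bullubilazad


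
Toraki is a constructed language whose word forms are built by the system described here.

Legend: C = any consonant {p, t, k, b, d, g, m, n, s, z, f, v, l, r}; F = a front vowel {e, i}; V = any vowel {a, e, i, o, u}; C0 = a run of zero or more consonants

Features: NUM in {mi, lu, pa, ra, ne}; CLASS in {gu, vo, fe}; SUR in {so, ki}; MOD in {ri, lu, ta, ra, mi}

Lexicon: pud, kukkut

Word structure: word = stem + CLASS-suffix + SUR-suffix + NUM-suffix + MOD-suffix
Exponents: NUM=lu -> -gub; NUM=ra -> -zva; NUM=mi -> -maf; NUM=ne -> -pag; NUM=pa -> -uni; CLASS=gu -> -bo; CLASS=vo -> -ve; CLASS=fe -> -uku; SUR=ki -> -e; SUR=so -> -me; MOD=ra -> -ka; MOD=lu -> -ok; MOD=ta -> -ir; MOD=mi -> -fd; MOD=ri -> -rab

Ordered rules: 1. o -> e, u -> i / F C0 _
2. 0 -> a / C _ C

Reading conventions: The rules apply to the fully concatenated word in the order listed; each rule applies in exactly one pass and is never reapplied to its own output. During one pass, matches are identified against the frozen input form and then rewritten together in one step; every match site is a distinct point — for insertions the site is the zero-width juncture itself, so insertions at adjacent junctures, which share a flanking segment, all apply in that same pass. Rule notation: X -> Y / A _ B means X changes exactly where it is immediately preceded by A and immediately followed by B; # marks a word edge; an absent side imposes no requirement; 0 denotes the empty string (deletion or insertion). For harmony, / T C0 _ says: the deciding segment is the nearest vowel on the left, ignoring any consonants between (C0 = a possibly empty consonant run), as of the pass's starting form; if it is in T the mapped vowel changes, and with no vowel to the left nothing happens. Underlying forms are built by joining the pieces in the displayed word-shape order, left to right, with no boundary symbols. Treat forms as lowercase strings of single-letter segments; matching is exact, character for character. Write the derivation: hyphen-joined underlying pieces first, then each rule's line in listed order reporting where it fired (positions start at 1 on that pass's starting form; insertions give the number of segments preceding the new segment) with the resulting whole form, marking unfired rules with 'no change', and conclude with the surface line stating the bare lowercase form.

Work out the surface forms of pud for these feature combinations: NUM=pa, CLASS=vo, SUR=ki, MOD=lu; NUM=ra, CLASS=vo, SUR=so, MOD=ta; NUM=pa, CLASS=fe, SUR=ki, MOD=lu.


cell NUM=pa, CLASS=vo, SUR=ki, MOD=lu:
underlying: pud-ve-e-uni-ok
1. o -> e, u -> i / F C0 _: fires at position(s) 7, 10: pudveeiniek
2. 0 -> a / C _ C: inserts after position(s) 3: pudaveeiniek
surface: pudaveeiniek

cell NUM=ra, CLASS=vo, SUR=so, MOD=ta:
underlying: pud-ve-me-zva-ir
1. o -> e, u -> i / F C0 _: no change
2. 0 -> a / C _ C: inserts after position(s) 3, 8: pudavemezavair
surface: pudavemezavair

cell NUM=pa, CLASS=fe, SUR=ki, MOD=lu:
underlying: pud-uku-e-uni-ok
1. o -> e, u -> i / F C0 _: fires at position(s) 8, 11: pudukueiniek
2. 0 -> a / C _ C: no change
surface: pudukueiniek


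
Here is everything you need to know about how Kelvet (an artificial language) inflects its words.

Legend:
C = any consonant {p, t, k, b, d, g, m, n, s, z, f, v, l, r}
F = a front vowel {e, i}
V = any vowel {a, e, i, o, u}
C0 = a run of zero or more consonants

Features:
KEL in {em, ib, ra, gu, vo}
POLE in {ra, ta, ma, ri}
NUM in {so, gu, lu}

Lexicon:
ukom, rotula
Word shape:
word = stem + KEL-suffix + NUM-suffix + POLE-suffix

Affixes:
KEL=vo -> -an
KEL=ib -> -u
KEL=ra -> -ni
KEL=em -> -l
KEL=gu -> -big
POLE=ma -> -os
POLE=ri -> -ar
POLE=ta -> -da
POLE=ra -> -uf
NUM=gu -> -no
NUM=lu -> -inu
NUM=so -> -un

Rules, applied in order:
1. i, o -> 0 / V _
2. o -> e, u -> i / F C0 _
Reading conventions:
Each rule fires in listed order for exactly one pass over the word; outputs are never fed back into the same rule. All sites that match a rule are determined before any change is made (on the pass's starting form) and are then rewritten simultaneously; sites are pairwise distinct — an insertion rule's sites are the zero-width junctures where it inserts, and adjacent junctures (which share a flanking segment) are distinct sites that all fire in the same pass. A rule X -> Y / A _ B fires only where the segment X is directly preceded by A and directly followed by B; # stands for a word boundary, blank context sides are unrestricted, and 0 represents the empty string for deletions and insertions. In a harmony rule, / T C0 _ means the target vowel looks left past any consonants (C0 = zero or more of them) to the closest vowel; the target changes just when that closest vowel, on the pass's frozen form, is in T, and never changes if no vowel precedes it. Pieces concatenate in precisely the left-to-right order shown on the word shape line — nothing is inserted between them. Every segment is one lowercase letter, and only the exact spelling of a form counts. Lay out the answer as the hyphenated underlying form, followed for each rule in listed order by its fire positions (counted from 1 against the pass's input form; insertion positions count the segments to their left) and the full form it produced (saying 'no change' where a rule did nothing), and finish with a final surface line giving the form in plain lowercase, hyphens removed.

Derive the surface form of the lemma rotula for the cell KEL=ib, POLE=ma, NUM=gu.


underlying: rotula-u-no-os
1. i, o -> 0 / V _: fires at position(s) 10: rotulaunos
2. o -> e, u -> i / F C0 _: no change
surface: rotulaunos


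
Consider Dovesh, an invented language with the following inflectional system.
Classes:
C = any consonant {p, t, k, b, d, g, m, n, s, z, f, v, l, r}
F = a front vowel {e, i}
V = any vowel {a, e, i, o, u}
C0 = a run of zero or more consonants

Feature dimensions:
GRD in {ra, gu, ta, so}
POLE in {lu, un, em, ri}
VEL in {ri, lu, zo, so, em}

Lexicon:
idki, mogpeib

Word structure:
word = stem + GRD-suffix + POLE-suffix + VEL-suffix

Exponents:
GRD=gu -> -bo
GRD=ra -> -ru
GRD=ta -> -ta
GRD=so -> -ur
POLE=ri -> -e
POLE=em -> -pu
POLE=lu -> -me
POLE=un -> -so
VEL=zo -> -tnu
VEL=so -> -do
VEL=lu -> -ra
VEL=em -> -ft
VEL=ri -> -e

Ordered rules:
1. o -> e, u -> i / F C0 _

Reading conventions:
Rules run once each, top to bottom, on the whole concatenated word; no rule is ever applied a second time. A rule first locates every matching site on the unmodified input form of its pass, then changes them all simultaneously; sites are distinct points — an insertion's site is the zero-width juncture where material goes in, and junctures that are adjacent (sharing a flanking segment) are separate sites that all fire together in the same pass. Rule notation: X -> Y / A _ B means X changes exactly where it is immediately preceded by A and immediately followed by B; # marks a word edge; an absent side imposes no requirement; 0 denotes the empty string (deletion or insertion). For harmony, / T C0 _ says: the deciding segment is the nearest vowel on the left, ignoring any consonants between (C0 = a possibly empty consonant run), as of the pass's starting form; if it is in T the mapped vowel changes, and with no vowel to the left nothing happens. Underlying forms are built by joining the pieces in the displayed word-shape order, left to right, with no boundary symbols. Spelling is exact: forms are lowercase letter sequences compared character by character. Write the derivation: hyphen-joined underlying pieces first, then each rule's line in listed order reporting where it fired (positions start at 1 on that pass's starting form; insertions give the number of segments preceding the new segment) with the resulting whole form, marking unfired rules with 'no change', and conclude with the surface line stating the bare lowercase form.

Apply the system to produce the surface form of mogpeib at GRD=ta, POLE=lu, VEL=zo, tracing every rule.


underlying: mogpeib-ta-me-tnu
1. o -> e, u -> i / F C0 _: fires at position(s) 14: mogpeibtametni
surface: mogpeibtametni


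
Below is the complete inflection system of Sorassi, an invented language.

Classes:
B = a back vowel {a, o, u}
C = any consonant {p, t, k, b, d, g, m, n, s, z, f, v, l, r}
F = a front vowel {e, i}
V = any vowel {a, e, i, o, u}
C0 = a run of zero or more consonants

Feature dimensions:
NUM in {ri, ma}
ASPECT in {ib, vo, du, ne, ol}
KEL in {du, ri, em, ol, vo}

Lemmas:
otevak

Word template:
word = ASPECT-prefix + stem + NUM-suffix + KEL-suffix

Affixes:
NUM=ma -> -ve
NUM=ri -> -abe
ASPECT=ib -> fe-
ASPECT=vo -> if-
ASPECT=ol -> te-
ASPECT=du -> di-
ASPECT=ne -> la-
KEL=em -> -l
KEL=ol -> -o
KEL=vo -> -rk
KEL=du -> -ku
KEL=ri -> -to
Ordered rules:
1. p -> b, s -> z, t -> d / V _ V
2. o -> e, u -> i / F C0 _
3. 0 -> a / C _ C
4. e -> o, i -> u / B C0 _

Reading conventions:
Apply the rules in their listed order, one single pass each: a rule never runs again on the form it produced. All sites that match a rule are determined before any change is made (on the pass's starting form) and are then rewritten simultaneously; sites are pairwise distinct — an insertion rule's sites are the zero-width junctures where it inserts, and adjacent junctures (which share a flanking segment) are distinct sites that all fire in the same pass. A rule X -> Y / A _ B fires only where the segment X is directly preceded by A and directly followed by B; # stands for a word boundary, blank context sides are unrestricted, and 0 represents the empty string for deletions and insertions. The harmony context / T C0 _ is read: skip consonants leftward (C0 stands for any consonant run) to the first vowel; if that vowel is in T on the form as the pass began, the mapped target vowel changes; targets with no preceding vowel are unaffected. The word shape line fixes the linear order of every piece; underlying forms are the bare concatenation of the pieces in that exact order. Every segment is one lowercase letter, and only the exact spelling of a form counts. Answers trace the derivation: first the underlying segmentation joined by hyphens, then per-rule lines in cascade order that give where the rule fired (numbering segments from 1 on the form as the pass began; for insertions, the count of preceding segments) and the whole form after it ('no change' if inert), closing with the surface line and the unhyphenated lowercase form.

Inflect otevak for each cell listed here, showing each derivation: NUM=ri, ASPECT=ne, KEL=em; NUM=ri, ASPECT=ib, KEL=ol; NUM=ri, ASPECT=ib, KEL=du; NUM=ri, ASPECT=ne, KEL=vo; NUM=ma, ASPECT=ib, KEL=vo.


cell NUM=ri, ASPECT=ne, KEL=em:
underlying: la-otevak-abe-l
1. p -> b, s -> z, t -> d / V _ V: fires at position(s) 4: laodevakabel
2. o -> e, u -> i / F C0 _: no change
3. 0 -> a / C _ C: no change
4. e -> o, i -> u / B C0 _: fires at position(s) 5, 11: laodovakabol
surface: laodovakabol

cell NUM=ri, ASPECT=ib, KEL=ol:
underlying: fe-otevak-abe-o
1. p -> b, s -> z, t -> d / V _ V: fires at position(s) 4: feodevakabeo
2. o -> e, u -> i / F C0 _: fires at position(s) 3, 12: feedevakabee
3. 0 -> a / C _ C: no change
4. e -> o, i -> u / B C0 _: fires at position(s) 11: feedevakaboe
surface: feedevakaboe

cell NUM=ri, ASPECT=ib, KEL=du:
underlying: fe-otevak-abe-ku
1. p -> b, s -> z, t -> d / V _ V: fires at position(s) 4: feodevakabeku
2. o -> e, u -> i / F C0 _: fires at position(s) 3, 13: feedevakabeki
3. 0 -> a / C _ C: no change
4. e -> o, i -> u / B C0 _: fires at position(s) 11: feedevakaboki
surface: feedevakaboki

cell NUM=ri, ASPECT=ne, KEL=vo:
underlying: la-otevak-abe-rk
1. p -> b, s -> z, t -> d / V _ V: fires at position(s) 4: laodevakaberk
2. o -> e, u -> i / F C0 _: no change
3. 0 -> a / C _ C: inserts after position(s) 12: laodevakaberak
4. e -> o, i -> u / B C0 _: fires at position(s) 5, 11: laodovakaborak
surface: laodovakaborak

cell NUM=ma, ASPECT=ib, KEL=vo:
underlying: fe-otevak-ve-rk
1. p -> b, s -> z, t -> d / V _ V: fires at position(s) 4: feodevakverk
2. o -> e, u -> i / F C0 _: fires at position(s) 3: feedevakverk
3. 0 -> a / C _ C: inserts after position(s) 8, 11: feedevakaverak
4. e -> o, i -> u / B C0 _: fires at position(s) 11: feedevakavorak
surface: feedevakavorak


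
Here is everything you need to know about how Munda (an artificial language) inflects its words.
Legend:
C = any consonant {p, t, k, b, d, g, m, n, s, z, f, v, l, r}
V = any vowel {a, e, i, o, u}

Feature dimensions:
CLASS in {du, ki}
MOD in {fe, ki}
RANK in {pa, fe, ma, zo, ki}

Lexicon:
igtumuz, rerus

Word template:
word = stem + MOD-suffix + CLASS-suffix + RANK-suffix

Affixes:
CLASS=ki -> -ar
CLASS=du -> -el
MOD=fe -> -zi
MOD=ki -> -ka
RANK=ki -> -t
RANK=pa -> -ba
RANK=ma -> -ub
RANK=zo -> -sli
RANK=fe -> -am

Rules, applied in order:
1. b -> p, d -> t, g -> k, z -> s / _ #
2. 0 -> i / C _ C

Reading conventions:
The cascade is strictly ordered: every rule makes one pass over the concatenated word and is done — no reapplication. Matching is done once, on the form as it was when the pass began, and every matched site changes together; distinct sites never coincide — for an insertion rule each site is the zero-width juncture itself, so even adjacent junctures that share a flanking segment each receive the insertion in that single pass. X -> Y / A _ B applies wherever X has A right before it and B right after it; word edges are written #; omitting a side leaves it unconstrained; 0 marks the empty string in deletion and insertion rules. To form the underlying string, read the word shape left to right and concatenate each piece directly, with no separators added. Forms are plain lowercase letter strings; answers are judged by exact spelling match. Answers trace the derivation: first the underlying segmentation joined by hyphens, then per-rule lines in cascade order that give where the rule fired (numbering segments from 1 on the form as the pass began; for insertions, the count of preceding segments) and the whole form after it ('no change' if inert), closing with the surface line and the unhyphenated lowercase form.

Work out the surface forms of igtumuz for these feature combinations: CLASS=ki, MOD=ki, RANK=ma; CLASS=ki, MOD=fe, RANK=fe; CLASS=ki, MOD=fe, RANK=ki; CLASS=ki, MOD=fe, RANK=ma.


cell CLASS=ki, MOD=ki, RANK=ma:
underlying: igtumuz-ka-ar-ub
1. b -> p, d -> t, g -> k, z -> s / _ #: fires at position(s) 13: igtumuzkaarup
2. 0 -> i / C _ C: inserts after position(s) 2, 7: igitumuzikaarup
surface: igitumuzikaarup

cell CLASS=ki, MOD=fe, RANK=fe:
underlying: igtumuz-zi-ar-am
1. b -> p, d -> t, g -> k, z -> s / _ #: no change
2. 0 -> i / C _ C: inserts after position(s) 2, 7: igitumuziziaram
surface: igitumuziziaram

cell CLASS=ki, MOD=fe, RANK=ki:
underlying: igtumuz-zi-ar-t
1. b -> p, d -> t, g -> k, z -> s / _ #: no change
2. 0 -> i / C _ C: inserts after position(s) 2, 7, 11: igitumuziziarit
surface: igitumuziziarit

cell CLASS=ki, MOD=fe, RANK=ma:
underlying: igtumuz-zi-ar-ub
1. b -> p, d -> t, g -> k, z -> s / _ #: fires at position(s) 13: igtumuzziarup
2. 0 -> i / C _ C: inserts after position(s) 2, 7: igitumuziziarup
surface: igitumuziziarup
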